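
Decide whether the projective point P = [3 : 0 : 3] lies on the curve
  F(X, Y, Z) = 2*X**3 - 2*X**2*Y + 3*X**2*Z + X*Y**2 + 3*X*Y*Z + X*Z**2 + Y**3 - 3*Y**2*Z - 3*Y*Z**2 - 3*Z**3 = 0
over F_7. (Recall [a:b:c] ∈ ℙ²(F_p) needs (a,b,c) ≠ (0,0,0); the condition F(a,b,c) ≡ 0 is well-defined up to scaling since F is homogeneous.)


F(3,0,3) ≡ 4 (mod 7); P is NOT on the curve.

Evaluate F(3, 0, 3) term-by-term (mod 7).
  2*X**3 ↦ 2·27·1·1 = 54
  -2*X**2*Y ↦ -2·9·0·1 = 0
  3*X**2*Z ↦ 3·9·1·3 = 81
  X*Y**2 ↦ 1·3·0·1 = 0
  3*X*Y*Z ↦ 3·3·0·3 = 0
  X*Z**2 ↦ 1·3·1·9 = 27
  Y**3 ↦ 1·1·0·1 = 0
  -3*Y**2*Z ↦ -3·1·0·3 = 0
  -3*Y*Z**2 ↦ -3·1·0·9 = 0
  -3*Z**3 ↦ -3·1·1·27 = -81
Sum: F(3, 0, 3) = (54) + (0) + (81) + (0) + (0) + (27) + (0) + (0) + (0) + (-81) = 81.
Reducing mod 7: 81 ≡ 4 (mod 7).
Since F(a, b, c) ≡ 4 ≠ 0 (mod 7), P does NOT lie on the curve.


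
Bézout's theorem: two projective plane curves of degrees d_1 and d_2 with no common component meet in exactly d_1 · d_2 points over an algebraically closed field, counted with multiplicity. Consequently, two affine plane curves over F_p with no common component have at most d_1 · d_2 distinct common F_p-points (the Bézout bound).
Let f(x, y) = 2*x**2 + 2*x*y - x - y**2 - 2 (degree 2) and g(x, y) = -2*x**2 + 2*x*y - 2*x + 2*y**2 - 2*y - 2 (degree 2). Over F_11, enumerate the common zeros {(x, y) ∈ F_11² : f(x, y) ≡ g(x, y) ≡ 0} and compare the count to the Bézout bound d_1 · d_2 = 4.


Common zeros: {(0, 8)}; count = 1; Bézout bound = 4.

deg(f) = 2, deg(g) = 2, so Bézout bound = 4.
Scan x ∈ F_11. For each x, list the y ∈ F_11 with f(x, y) ≡ 0 and those with g(x, y) ≡ 0 (mod 11); the common zeros in that column are the intersection.
  x = 0: f ≡ 0 at y ∈ {3, 8}; g ≡ 0 at y ∈ {4, 8}; common: {8}.
  x = 1: f ≡ 0 at y ∈ {1}; g ≡ 0 at y ∈ {5, 6}; common: ∅.
  x = 2: f ≡ 0 at y ∈ ∅; g ≡ 0 at y ∈ ∅; common: ∅.
  x = 3: f ≡ 0 at y ∈ {3}; g ≡ 0 at y ∈ {4, 5}; common: ∅.
  x = 4: f ≡ 0 at y ∈ {1, 7}; g ≡ 0 at y ∈ {2, 6}; common: ∅.
  x = 5: f ≡ 0 at y ∈ ∅; g ≡ 0 at y ∈ ∅; common: ∅.
  x = 6: f ≡ 0 at y ∈ {5, 7}; g ≡ 0 at y ∈ ∅; common: ∅.
  x = 7: f ≡ 0 at y ∈ ∅; g ≡ 0 at y ∈ {8}; common: ∅.
  x = 8: f ≡ 0 at y ∈ ∅; g ≡ 0 at y ∈ {2}; common: ∅.
  x = 9: f ≡ 0 at y ∈ {8, 10}; g ≡ 0 at y ∈ ∅; common: ∅.
  x = 10: f ≡ 0 at y ∈ ∅; g ≡ 0 at y ∈ ∅; common: ∅.
Collecting: common zeros = {(0, 8)}, so the count is 1.
Comparison with the Bézout bound: 1 ≤ 4 = deg(f)·deg(g), as expected for curves with no common component (the affine F_11-count falls short of the bound because intersections may lie at infinity, over extension fields, or carry multiplicity).


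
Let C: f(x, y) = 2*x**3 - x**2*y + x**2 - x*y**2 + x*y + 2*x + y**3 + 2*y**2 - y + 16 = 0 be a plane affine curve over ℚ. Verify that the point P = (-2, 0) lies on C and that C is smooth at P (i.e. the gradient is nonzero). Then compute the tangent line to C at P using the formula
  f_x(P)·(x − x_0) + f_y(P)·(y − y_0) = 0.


Tangent line at P: 22*x - 7*y + 44 = 0.

Step 1: f(-2, 0) = 0, so P lies on C.
Step 2: partial derivatives
  f_x(x, y) = 6*x**2 - 2*x*y + 2*x - y**2 + y + 2, f_y(x, y) = -x**2 - 2*x*y + x + 3*y**2 + 4*y - 1.
  f_x(P) = 22, f_y(P) = -7 (gradient nonzero, so P is smooth).
Step 3: tangent line at P: 22·(x − -2) + -7·(y − 0) = 0.
Expanding: 22*x - 7*y + 44 = 0.


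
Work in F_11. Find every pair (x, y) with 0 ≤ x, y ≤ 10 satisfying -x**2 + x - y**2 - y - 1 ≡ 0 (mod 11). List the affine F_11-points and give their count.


Affine F_11-points: {(2, 5), (4, 4), (4, 6), (5, 3), (5, 7), (6, 1), (6, 9), (7, 3), (7, 7), (8, 4), (8, 6), (10, 5)}; count = 12.

For each of the 121 pairs (x, y) ∈ F_11², evaluate f(x, y) mod 11. Record the zeros.
  x = 0: [0↦10, 1↦8, 2↦4, 3↦9, 4↦1, 5↦2, 6↦1, 7↦9, 8↦4, 9↦8, 10↦10]  zeros at y ∈ ∅
  x = 1: [0↦10, 1↦8, 2↦4, 3↦9, 4↦1, 5↦2, 6↦1, 7↦9, 8↦4, 9↦8, 10↦10]  zeros at y ∈ ∅
  x = 2: [0↦8, 1↦6, 2↦2, 3↦7, 4↦10, 5↦0, 6↦10, 7↦7, 8↦2, 9↦6, 10↦8]  zeros at y ∈ {5}
  x = 3: [0↦4, 1↦2, 2↦9, 3↦3, 4↦6, 5↦7, 6↦6, 7↦3, 8↦9, 9↦2, 10↦4]  zeros at y ∈ ∅
  x = 4: [0↦9, 1↦7, 2↦3, 3↦8, 4↦0, 5↦1, 6↦0, 7↦8, 8↦3, 9↦7, 10↦9]  zeros at y ∈ {4, 6}
  x = 5: [0↦1, 1↦10, 2↦6, 3↦0, 4↦3, 5↦4, 6↦3, 7↦0, 8↦6, 9↦10, 10↦1]  zeros at y ∈ {3, 7}
  x = 6: [0↦2, 1↦0, 2↦7, 3↦1, 4↦4, 5↦5, 6↦4, 7↦1, 8↦7, 9↦0, 10↦2]  zeros at y ∈ {1, 9}
  x = 7: [0↦1, 1↦10, 2↦6, 3↦0, 4↦3, 5↦4, 6↦3, 7↦0, 8↦6, 9↦10, 10↦1]  zeros at y ∈ {3, 7}
  x = 8: [0↦9, 1↦7, 2↦3, 3↦8, 4↦0, 5↦1, 6↦0, 7↦8, 8↦3, 9↦7, 10↦9]  zeros at y ∈ {4, 6}
  x = 9: [0↦4, 1↦2, 2↦9, 3↦3, 4↦6, 5↦7, 6↦6, 7↦3, 8↦9, 9↦2, 10↦4]  zeros at y ∈ ∅
  x = 10: [0↦8, 1↦6, 2↦2, 3↦7, 4↦10, 5↦0, 6↦10, 7↦7, 8↦2, 9↦6, 10↦8]  zeros at y ∈ {5}
Collecting zeros: affine points = {(2, 5), (4, 4), (4, 6), (5, 3), (5, 7), (6, 1), (6, 9), (7, 3), (7, 7), (8, 4), (8, 6), (10, 5)}.
Total count |C(F_11)_aff| = 12.


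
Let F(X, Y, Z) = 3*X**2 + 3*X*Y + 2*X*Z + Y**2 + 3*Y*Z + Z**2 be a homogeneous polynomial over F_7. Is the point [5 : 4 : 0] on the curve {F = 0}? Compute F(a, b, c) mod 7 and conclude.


F(5,4,0) ≡ 4 (mod 7); P is NOT on the curve.

Evaluate F(5, 4, 0) term-by-term (mod 7).
  3*X**2 ↦ 3·25·1·1 = 75
  3*X*Y ↦ 3·5·4·1 = 60
  2*X*Z ↦ 2·5·1·0 = 0
  Y**2 ↦ 1·1·16·1 = 16
  3*Y*Z ↦ 3·1·4·0 = 0
  Z**2 ↦ 1·1·1·0 = 0
Sum: F(5, 4, 0) = (75) + (60) + (0) + (16) + (0) + (0) = 151.
Reducing mod 7: 151 ≡ 4 (mod 7).
Since F(a, b, c) ≡ 4 ≠ 0 (mod 7), P does NOT lie on the curve.


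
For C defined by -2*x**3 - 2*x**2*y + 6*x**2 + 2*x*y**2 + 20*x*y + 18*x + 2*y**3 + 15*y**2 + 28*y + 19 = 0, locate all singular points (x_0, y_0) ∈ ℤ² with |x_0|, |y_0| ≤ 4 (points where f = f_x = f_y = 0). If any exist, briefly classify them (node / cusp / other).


Singular points: {(2, -3)}; classification: cusp.

Compute partial derivatives:
  f_x = -6*x**2 - 4*x*y + 12*x + 2*y**2 + 20*y + 18.
  f_y = -2*x**2 + 4*x*y + 20*x + 6*y**2 + 30*y + 28.
Scan x_0 ∈ {−4, ..., 4}. For each x_0, f_y(x_0, y) is a polynomial in y; find its integer roots y ∈ {−4, ..., 4}, then test f_x and f at those candidates.
  x = -4: f_y(-4, y) = 6*y**2 + 14*y - 84; no integer root y with |y| ≤ 4.
  x = -3: f_y(-3, y) = 6*y**2 + 18*y - 50; no integer root y with |y| ≤ 4.
  x = -2: f_y(-2, y) = 6*y**2 + 22*y - 20; no integer root y with |y| ≤ 4.
  x = -1: f_y(-1, y) = 6*y**2 + 26*y + 6; no integer root y with |y| ≤ 4.
  x = 0: f_y(0, y) = 6*y**2 + 30*y + 28; no integer root y with |y| ≤ 4.
  x = 1: f_y(1, y) = 6*y**2 + 34*y + 46; no integer root y with |y| ≤ 4.
  x = 2: f_y(2, y) = 6*y**2 + 38*y + 60; vanishes at y ∈ {-3}. (2, -3): f_x = 0, f = 0 — SINGULAR.
  x = 3: f_y(3, y) = 6*y**2 + 42*y + 70; no integer root y with |y| ≤ 4.
  x = 4: f_y(4, y) = 6*y**2 + 46*y + 76; no integer root y with |y| ≤ 4.
Only singular point on the grid: (2, -3).
Classify: substitute x = 2 + u, y = -3 + v and expand: f = -2*u**3 - 2*u**2*v + 2*u*v**2 + 2*v**3 + v**2.
No constant or linear terms (consistent with a singular point). Quadratic part: v**2. Cubic part: -2*u**3 - 2*u**2*v + 2*u*v**2 + 2*v**3.
The quadratic part v**2 is a perfect square, so there is a single (double) tangent line v = 0, i.e. y = -3. Restricting the cubic part to that line (v = 0) leaves -2*u**3 ≠ 0, so f is not divisible by v and the branch is v² ≈ 2*u**3 to lowest order — this is a cusp.
Classification: cusp.


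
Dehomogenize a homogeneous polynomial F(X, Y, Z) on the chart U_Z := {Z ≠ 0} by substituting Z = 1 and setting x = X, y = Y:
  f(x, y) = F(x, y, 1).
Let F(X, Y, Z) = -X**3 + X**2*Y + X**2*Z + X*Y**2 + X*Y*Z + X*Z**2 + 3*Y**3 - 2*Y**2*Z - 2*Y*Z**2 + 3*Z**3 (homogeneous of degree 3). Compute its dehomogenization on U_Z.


f(x, y) = -x**3 + x**2*y + x**2 + x*y**2 + x*y + x + 3*y**3 - 2*y**2 - 2*y + 3

On U_Z we set Z = 1. Each monomial c·X^i·Y^j·Z^k in F becomes c·x^i·y^j·1^k = c·x^i·y^j.
Substituting Z = 1: F(X, Y, 1) = -x**3 + x**2*y + x**2 + x*y**2 + x*y + x + 3*y**3 - 2*y**2 - 2*y + 3.
Note: deg(f) ≤ deg(F) = 3; strict inequality happens when F is divisible by Z (lost terms).


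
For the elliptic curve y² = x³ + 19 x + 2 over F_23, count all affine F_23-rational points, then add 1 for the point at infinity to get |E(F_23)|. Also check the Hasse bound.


Affine points = {(0, 5), (0, 18), (2, 5), (2, 18), (4, 2), (4, 21), (7, 8), (7, 15), (11, 1), (11, 22), (12, 7), (12, 16), (13, 10), (13, 13), (16, 3), (16, 20), (18, 9), (18, 14), (19, 0), (21, 5), (21, 18)}; affine count = 21; |E(F_23)| = 22.

Discriminant check: Δ ∝ 4a³ + 27b² = 4·19³ + 27·2² = 4·6859 + 27·4 ≡ 13 (mod 23). Nonzero ⇒ E is nonsingular.
For each x ∈ F_23, compute rhs = x³ + 19·x + 2 mod 23, then count y ∈ F_23 with y² ≡ rhs.
  x = 0: rhs = 2, matching y values: 5, 18 (2 points).
  x = 1: rhs = 22, matching y values: none (0 points).
  x = 2: rhs = 2, matching y values: 5, 18 (2 points).
  x = 3: rhs = 17, matching y values: none (0 points).
  x = 4: rhs = 4, matching y values: 2, 21 (2 points).
  x = 5: rhs = 15, matching y values: none (0 points).
  x = 6: rhs = 10, matching y values: none (0 points).
  x = 7: rhs = 18, matching y values: 8, 15 (2 points).
  x = 8: rhs = 22, matching y values: none (0 points).
  x = 9: rhs = 5, matching y values: none (0 points).
  x = 10: rhs = 19, matching y values: none (0 points).
  x = 11: rhs = 1, matching y values: 1, 22 (2 points).
  x = 12: rhs = 3, matching y values: 7, 16 (2 points).
  x = 13: rhs = 8, matching y values: 10, 13 (2 points).
  x = 14: rhs = 22, matching y values: none (0 points).
  x = 15: rhs = 5, matching y values: none (0 points).
  x = 16: rhs = 9, matching y values: 3, 20 (2 points).
  x = 17: rhs = 17, matching y values: none (0 points).
  x = 18: rhs = 12, matching y values: 9, 14 (2 points).
  x = 19: rhs = 0, matching y values: 0 (1 points).
  x = 20: rhs = 10, matching y values: none (0 points).
  x = 21: rhs = 2, matching y values: 5, 18 (2 points).
  x = 22: rhs = 5, matching y values: none (0 points).
Total affine count: 21.
Full point count |E(F_23)| = 21 + 1 = 22.
Hasse bound: |22 − (23+1)| = |-2| = 2 ≤ 2√23 ≈ 9.5917 ✓.


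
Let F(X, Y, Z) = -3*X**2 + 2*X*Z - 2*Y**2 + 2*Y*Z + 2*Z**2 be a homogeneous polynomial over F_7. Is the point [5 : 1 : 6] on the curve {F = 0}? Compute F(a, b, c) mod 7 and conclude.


F(5,1,6) ≡ 4 (mod 7); P is NOT on the curve.

Evaluate F(5, 1, 6) term-by-term (mod 7).
  -3*X**2 ↦ -3·25·1·1 = -75
  2*X*Z ↦ 2·5·1·6 = 60
  -2*Y**2 ↦ -2·1·1·1 = -2
  2*Y*Z ↦ 2·1·1·6 = 12
  2*Z**2 ↦ 2·1·1·36 = 72
Sum: F(5, 1, 6) = (-75) + (60) + (-2) + (12) + (72) = 67.
Reducing mod 7: 67 ≡ 4 (mod 7).
Since F(a, b, c) ≡ 4 ≠ 0 (mod 7), P does NOT lie on the curve.


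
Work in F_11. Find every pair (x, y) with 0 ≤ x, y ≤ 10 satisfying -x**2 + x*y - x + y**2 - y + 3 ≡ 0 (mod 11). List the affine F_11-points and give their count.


Affine F_11-points: {(0, 6), (4, 4), (5, 1), (5, 6), (6, 1), (6, 5), (9, 5), (9, 9), (10, 4), (10, 9)}; count = 10.

For each of the 121 pairs (x, y) ∈ F_11², evaluate f(x, y) mod 11. Record the zeros.
  x = 0: [0↦3, 1↦3, 2↦5, 3↦9, 4↦4, 5↦1, 6↦0, 7↦1, 8↦4, 9↦9, 10↦5]  zeros at y ∈ {6}
  x = 1: [0↦1, 1↦2, 2↦5, 3↦10, 4↦6, 5↦4, 6↦4, 7↦6, 8↦10, 9↦5, 10↦2]  zeros at y ∈ ∅
  x = 2: [0↦8, 1↦10, 2↦3, 3↦9, 4↦6, 5↦5, 6↦6, 7↦9, 8↦3, 9↦10, 10↦8]  zeros at y ∈ ∅
  x = 3: [0↦2, 1↦5, 2↦10, 3↦6, 4↦4, 5↦4, 6↦6, 7↦10, 8↦5, 9↦2, 10↦1]  zeros at y ∈ ∅
  x = 4: [0↦5, 1↦9, 2↦4, 3↦1, 4↦0, 5↦1, 6↦4, 7↦9, 8↦5, 9↦3, 10↦3]  zeros at y ∈ {4}
  x = 5: [0↦6, 1↦0, 2↦7, 3↦5, 4↦5, 5↦7, 6↦0, 7↦6, 8↦3, 9↦2, 10↦3]  zeros at y ∈ {1, 6}
  x = 6: [0↦5, 1↦0, 2↦8, 3↦7, 4↦8, 5↦0, 6↦5, 7↦1, 8↦10, 9↦10, 10↦1]  zeros at y ∈ {1, 5}
  x = 7: [0↦2, 1↦9, 2↦7, 3↦7, 4↦9, 5↦2, 6↦8, 7↦5, 8↦4, 9↦5, 10↦8]  zeros at y ∈ ∅
  x = 8: [0↦8, 1↦5, 2↦4, 3↦5, 4↦8, 5↦2, 6↦9, 7↦7, 8↦7, 9↦9, 10↦2]  zeros at y ∈ ∅
  x = 9: [0↦1, 1↦10, 2↦10, 3↦1, 4↦5, 5↦0, 6↦8, 7↦7, 8↦8, 9↦0, 10↦5]  zeros at y ∈ {5, 9}
  x = 10: [0↦3, 1↦2, 2↦3, 3↦6, 4↦0, 5↦7, 6↦5, 7↦5, 8↦7, 9↦0, 10↦6]  zeros at y ∈ {4, 9}
Collecting zeros: affine points = {(0, 6), (4, 4), (5, 1), (5, 6), (6, 1), (6, 5), (9, 5), (9, 9), (10, 4), (10, 9)}.
Total count |C(F_11)_aff| = 10.


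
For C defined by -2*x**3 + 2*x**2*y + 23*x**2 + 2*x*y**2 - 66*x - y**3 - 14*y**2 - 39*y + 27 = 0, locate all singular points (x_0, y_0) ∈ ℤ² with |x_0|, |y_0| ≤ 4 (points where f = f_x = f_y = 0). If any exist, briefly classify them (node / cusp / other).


Singular points: {(3, -3)}; classification: node.

Compute partial derivatives:
  f_x = -6*x**2 + 4*x*y + 46*x + 2*y**2 - 66.
  f_y = 2*x**2 + 4*x*y - 3*y**2 - 28*y - 39.
Scan x_0 ∈ {−4, ..., 4}. For each x_0, f_y(x_0, y) is a polynomial in y; find its integer roots y ∈ {−4, ..., 4}, then test f_x and f at those candidates.
  x = -4: f_y(-4, y) = -3*y**2 - 44*y - 7; no integer root y with |y| ≤ 4.
  x = -3: f_y(-3, y) = -3*y**2 - 40*y - 21; no integer root y with |y| ≤ 4.
  x = -2: f_y(-2, y) = -3*y**2 - 36*y - 31; no integer root y with |y| ≤ 4.
  x = -1: f_y(-1, y) = -3*y**2 - 32*y - 37; no integer root y with |y| ≤ 4.
  x = 0: f_y(0, y) = -3*y**2 - 28*y - 39; no integer root y with |y| ≤ 4.
  x = 1: f_y(1, y) = -3*y**2 - 24*y - 37; no integer root y with |y| ≤ 4.
  x = 2: f_y(2, y) = -3*y**2 - 20*y - 31; no integer root y with |y| ≤ 4.
  x = 3: f_y(3, y) = -3*y**2 - 16*y - 21; vanishes at y ∈ {-3}. (3, -3): f_x = 0, f = 0 — SINGULAR.
  x = 4: f_y(4, y) = -3*y**2 - 12*y - 7; no integer root y with |y| ≤ 4.
Only singular point on the grid: (3, -3).
Classify: substitute x = 3 + u, y = -3 + v and expand: f = -2*u**3 + 2*u**2*v - u**2 + 2*u*v**2 - v**3 + v**2.
No constant or linear terms (consistent with a singular point). Quadratic part: -u**2 + v**2. Cubic part: -2*u**3 + 2*u**2*v + 2*u*v**2 - v**3.
The quadratic part v**2 - u**2 = (v − u)(v + u) splits into two distinct linear factors, so there are two distinct tangent lines y − -3 = ±(x − 3) — this is a node (ordinary double point).
Classification: node.


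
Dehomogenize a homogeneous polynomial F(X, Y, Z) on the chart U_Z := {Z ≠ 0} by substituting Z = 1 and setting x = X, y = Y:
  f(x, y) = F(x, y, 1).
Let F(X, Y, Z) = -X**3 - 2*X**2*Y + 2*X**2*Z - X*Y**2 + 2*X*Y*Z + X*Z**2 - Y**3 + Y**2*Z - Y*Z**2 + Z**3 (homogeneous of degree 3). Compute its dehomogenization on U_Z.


f(x, y) = -x**3 - 2*x**2*y + 2*x**2 - x*y**2 + 2*x*y + x - y**3 + y**2 - y + 1

On U_Z we set Z = 1. Each monomial c·X^i·Y^j·Z^k in F becomes c·x^i·y^j·1^k = c·x^i·y^j.
Substituting Z = 1: F(X, Y, 1) = -x**3 - 2*x**2*y + 2*x**2 - x*y**2 + 2*x*y + x - y**3 + y**2 - y + 1.
Note: deg(f) ≤ deg(F) = 3; strict inequality happens when F is divisible by Z (lost terms).


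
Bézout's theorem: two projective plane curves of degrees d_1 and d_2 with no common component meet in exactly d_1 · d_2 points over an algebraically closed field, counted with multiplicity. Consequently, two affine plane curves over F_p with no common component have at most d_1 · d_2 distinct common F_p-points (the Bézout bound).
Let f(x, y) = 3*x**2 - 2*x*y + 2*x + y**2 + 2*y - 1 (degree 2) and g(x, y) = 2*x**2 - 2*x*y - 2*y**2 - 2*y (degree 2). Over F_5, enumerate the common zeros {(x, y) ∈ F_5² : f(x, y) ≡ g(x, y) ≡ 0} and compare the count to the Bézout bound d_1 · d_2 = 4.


Common zeros: {(4, 1)}; count = 1; Bézout bound = 4.

deg(f) = 2, deg(g) = 2, so Bézout bound = 4.
Scan x ∈ F_5. For each x, list the y ∈ F_5 with f(x, y) ≡ 0 and those with g(x, y) ≡ 0 (mod 5); the common zeros in that column are the intersection.
  x = 0: f ≡ 0 at y ∈ ∅; g ≡ 0 at y ∈ {0, 4}; common: ∅.
  x = 1: f ≡ 0 at y ∈ {1, 4}; g ≡ 0 at y ∈ ∅; common: ∅.
  x = 2: f ≡ 0 at y ∈ {0, 2}; g ≡ 0 at y ∈ {1}; common: ∅.
  x = 3: f ≡ 0 at y ∈ ∅; g ≡ 0 at y ∈ ∅; common: ∅.
  x = 4: f ≡ 0 at y ∈ {0, 1}; g ≡ 0 at y ∈ {1, 4}; common: {1}.
Collecting: common zeros = {(4, 1)}, so the count is 1.
Comparison with the Bézout bound: 1 ≤ 4 = deg(f)·deg(g), as expected for curves with no common component (the affine F_5-count falls short of the bound because intersections may lie at infinity, over extension fields, or carry multiplicity).


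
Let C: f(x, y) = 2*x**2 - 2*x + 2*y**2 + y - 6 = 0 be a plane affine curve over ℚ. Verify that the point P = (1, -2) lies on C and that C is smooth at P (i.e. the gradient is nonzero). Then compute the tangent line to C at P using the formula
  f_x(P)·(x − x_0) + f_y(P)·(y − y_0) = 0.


Tangent line at P: 2*x - 7*y - 16 = 0.

Step 1: f(1, -2) = 0, so P lies on C.
Step 2: partial derivatives
  f_x(x, y) = 4*x - 2, f_y(x, y) = 4*y + 1.
  f_x(P) = 2, f_y(P) = -7 (gradient nonzero, so P is smooth).
Step 3: tangent line at P: 2·(x − 1) + -7·(y − -2) = 0.
Expanding: 2*x - 7*y - 16 = 0.


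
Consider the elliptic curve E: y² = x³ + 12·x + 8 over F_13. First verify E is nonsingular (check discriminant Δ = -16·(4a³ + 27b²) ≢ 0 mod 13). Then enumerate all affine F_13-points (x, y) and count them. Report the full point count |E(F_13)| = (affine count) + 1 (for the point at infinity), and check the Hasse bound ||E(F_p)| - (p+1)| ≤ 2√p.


Affine points = {(2, 1), (2, 12), (4, 4), (4, 9), (6, 6), (6, 7), (9, 0), (10, 6), (10, 7)}; affine count = 9; |E(F_13)| = 10.

Discriminant check: Δ ∝ 4a³ + 27b² = 4·12³ + 27·8² = 4·1728 + 27·64 ≡ 8 (mod 13). Nonzero ⇒ E is nonsingular.
For each x ∈ F_13, compute rhs = x³ + 12·x + 8 mod 13, then count y ∈ F_13 with y² ≡ rhs.
  x = 0: rhs = 8, matching y values: none (0 points).
  x = 1: rhs = 8, matching y values: none (0 points).
  x = 2: rhs = 1, matching y values: 1, 12 (2 points).
  x = 3: rhs = 6, matching y values: none (0 points).
  x = 4: rhs = 3, matching y values: 4, 9 (2 points).
  x = 5: rhs = 11, matching y values: none (0 points).
  x = 6: rhs = 10, matching y values: 6, 7 (2 points).
  x = 7: rhs = 6, matching y values: none (0 points).
  x = 8: rhs = 5, matching y values: none (0 points).
  x = 9: rhs = 0, matching y values: 0 (1 points).
  x = 10: rhs = 10, matching y values: 6, 7 (2 points).
  x = 11: rhs = 2, matching y values: none (0 points).
  x = 12: rhs = 8, matching y values: none (0 points).
Total affine count: 9.
Full point count |E(F_13)| = 9 + 1 = 10.
Hasse bound: |10 − (13+1)| = |-4| = 4 ≤ 2√13 ≈ 7.2111 ✓.


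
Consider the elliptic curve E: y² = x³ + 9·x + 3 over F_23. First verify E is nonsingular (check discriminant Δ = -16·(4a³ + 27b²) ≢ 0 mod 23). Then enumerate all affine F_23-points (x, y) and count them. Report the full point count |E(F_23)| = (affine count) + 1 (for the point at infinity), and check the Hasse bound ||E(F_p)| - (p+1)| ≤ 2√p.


Affine points = {(0, 7), (0, 16), (1, 6), (1, 17), (2, 11), (2, 12), (5, 9), (5, 14), (7, 8), (7, 15), (8, 9), (8, 14), (9, 10), (9, 13), (10, 9), (10, 14), (17, 3), (17, 20), (19, 8), (19, 15), (20, 8), (20, 15), (21, 0), (22, 4), (22, 19)}; affine count = 25; |E(F_23)| = 26.

Discriminant check: Δ ∝ 4a³ + 27b² = 4·9³ + 27·3² = 4·729 + 27·9 ≡ 8 (mod 23). Nonzero ⇒ E is nonsingular.
For each x ∈ F_23, compute rhs = x³ + 9·x + 3 mod 23, then count y ∈ F_23 with y² ≡ rhs.
  x = 0: rhs = 3, matching y values: 7, 16 (2 points).
  x = 1: rhs = 13, matching y values: 6, 17 (2 points).
  x = 2: rhs = 6, matching y values: 11, 12 (2 points).
  x = 3: rhs = 11, matching y values: none (0 points).
  x = 4: rhs = 11, matching y values: none (0 points).
  x = 5: rhs = 12, matching y values: 9, 14 (2 points).
  x = 6: rhs = 20, matching y values: none (0 points).
  x = 7: rhs = 18, matching y values: 8, 15 (2 points).
  x = 8: rhs = 12, matching y values: 9, 14 (2 points).
  x = 9: rhs = 8, matching y values: 10, 13 (2 points).
  x = 10: rhs = 12, matching y values: 9, 14 (2 points).
  x = 11: rhs = 7, matching y values: none (0 points).
  x = 12: rhs = 22, matching y values: none (0 points).
  x = 13: rhs = 17, matching y values: none (0 points).
  x = 14: rhs = 21, matching y values: none (0 points).
  x = 15: rhs = 17, matching y values: none (0 points).
  x = 16: rhs = 11, matching y values: none (0 points).
  x = 17: rhs = 9, matching y values: 3, 20 (2 points).
  x = 18: rhs = 17, matching y values: none (0 points).
  x = 19: rhs = 18, matching y values: 8, 15 (2 points).
  x = 20: rhs = 18, matching y values: 8, 15 (2 points).
  x = 21: rhs = 0, matching y values: 0 (1 points).
  x = 22: rhs = 16, matching y values: 4, 19 (2 points).
Total affine count: 25.
Full point count |E(F_23)| = 25 + 1 = 26.
Hasse bound: |26 − (23+1)| = |2| = 2 ≤ 2√23 ≈ 9.5917 ✓.


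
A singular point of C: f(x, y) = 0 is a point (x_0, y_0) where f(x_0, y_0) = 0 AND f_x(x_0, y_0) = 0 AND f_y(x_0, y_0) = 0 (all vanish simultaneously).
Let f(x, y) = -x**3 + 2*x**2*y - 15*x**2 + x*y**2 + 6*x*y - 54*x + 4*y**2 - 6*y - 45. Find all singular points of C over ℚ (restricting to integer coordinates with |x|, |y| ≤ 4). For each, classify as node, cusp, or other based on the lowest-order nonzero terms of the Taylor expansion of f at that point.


Singular points: {(-3, 3)}; classification: cusp.

Compute partial derivatives:
  f_x = -3*x**2 + 4*x*y - 30*x + y**2 + 6*y - 54.
  f_y = 2*x**2 + 2*x*y + 6*x + 8*y - 6.
Scan x_0 ∈ {−4, ..., 4}. For each x_0, f_y(x_0, y) is a polynomial in y; find its integer roots y ∈ {−4, ..., 4}, then test f_x and f at those candidates.
  x = -4: f_y(-4, y) = 2; no integer root y with |y| ≤ 4.
  x = -3: f_y(-3, y) = 2*y - 6; vanishes at y ∈ {3}. (-3, 3): f_x = 0, f = 0 — SINGULAR.
  x = -2: f_y(-2, y) = 4*y - 10; no integer root y with |y| ≤ 4.
  x = -1: f_y(-1, y) = 6*y - 10; no integer root y with |y| ≤ 4.
  x = 0: f_y(0, y) = 8*y - 6; no integer root y with |y| ≤ 4.
  x = 1: f_y(1, y) = 10*y + 2; no integer root y with |y| ≤ 4.
  x = 2: f_y(2, y) = 12*y + 14; no integer root y with |y| ≤ 4.
  x = 3: f_y(3, y) = 14*y + 30; no integer root y with |y| ≤ 4.
  x = 4: f_y(4, y) = 16*y + 50; no integer root y with |y| ≤ 4.
Only singular point on the grid: (-3, 3).
Classify: substitute x = -3 + u, y = 3 + v and expand: f = -u**3 + 2*u**2*v + u*v**2 + v**2.
No constant or linear terms (consistent with a singular point). Quadratic part: v**2. Cubic part: -u**3 + 2*u**2*v + u*v**2.
The quadratic part v**2 is a perfect square, so there is a single (double) tangent line v = 0, i.e. y = 3. Restricting the cubic part to that line (v = 0) leaves -u**3 ≠ 0, so f is not divisible by v and the branch is v² ≈ u**3 to lowest order — this is a cusp.
Classification: cusp.


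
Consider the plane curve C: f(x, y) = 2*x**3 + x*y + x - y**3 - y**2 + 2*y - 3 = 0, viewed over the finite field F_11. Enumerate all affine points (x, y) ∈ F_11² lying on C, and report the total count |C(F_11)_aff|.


Affine F_11-points: {(0, 2), (0, 3), (0, 5), (1, 0), (2, 2), (2, 9), (2, 10), (3, 3), (4, 9), (5, 9), (6, 6), (6, 7), (6, 8), (8, 3), (9, 2)}; count = 15.

For each of the 121 pairs (x, y) ∈ F_11², evaluate f(x, y) mod 11. Record the zeros.
  x = 0: [0↦8, 1↦8, 2↦0, 3↦0, 4↦2, 5↦0, 6↦10, 7↦4, 8↦9, 9↦8, 10↦6]  zeros at y ∈ {2, 3, 5}
  x = 1: [0↦0, 1↦1, 2↦5, 3↦6, 4↦9, 5↦8, 6↦8, 7↦3, 8↦9, 9↦9, 10↦8]  zeros at y ∈ {0}
  x = 2: [0↦4, 1↦6, 2↦0, 3↦2, 4↦6, 5↦6, 6↦7, 7↦3, 8↦10, 9↦0, 10↦0]  zeros at y ∈ {2, 9, 10}
  x = 3: [0↦10, 1↦2, 2↦8, 3↦0, 4↦5, 5↦6, 6↦8, 7↦5, 8↦2, 9↦4, 10↦5]  zeros at y ∈ {3}
  x = 4: [0↦8, 1↦1, 2↦8, 3↦1, 4↦7, 5↦9, 6↦1, 7↦10, 8↦8, 9↦0, 10↦2]  zeros at y ∈ {9}
  x = 5: [0↦10, 1↦4, 2↦1, 3↦6, 4↦2, 5↦5, 6↦9, 7↦8, 8↦7, 9↦0, 10↦3]  zeros at y ∈ {9}
  x = 6: [0↦6, 1↦1, 2↦10, 3↦5, 4↦2, 5↦6, 6↦0, 7↦0, 8↦0, 9↦5, 10↦9]  zeros at y ∈ {6, 7, 8}
  x = 7: [0↦8, 1↦4, 2↦3, 3↦10, 4↦8, 5↦2, 6↦8, 7↦9, 8↦10, 9↦5, 10↦10]  zeros at y ∈ ∅
  x = 8: [0↦6, 1↦3, 2↦3, 3↦0, 4↦10, 5↦5, 6↦1, 7↦3, 8↦5, 9↦1, 10↦7]  zeros at y ∈ {3}
  x = 9: [0↦1, 1↦10, 2↦0, 3↦9, 4↦9, 5↦5, 6↦2, 7↦5, 8↦8, 9↦5, 10↦1]  zeros at y ∈ {2}
  x = 10: [0↦5, 1↦4, 2↦6, 3↦5, 4↦6, 5↦3, 6↦1, 7↦5, 8↦9, 9↦7, 10↦4]  zeros at y ∈ ∅
Collecting zeros: affine points = {(0, 2), (0, 3), (0, 5), (1, 0), (2, 2), (2, 9), (2, 10), (3, 3), (4, 9), (5, 9), (6, 6), (6, 7), (6, 8), (8, 3), (9, 2)}.
Total count |C(F_11)_aff| = 15.


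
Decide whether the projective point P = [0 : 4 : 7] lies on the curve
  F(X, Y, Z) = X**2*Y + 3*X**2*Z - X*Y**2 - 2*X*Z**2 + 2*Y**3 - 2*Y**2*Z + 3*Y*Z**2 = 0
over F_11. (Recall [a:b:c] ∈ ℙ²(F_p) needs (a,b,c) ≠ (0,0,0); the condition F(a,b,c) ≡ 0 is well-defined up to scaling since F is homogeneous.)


F(0,4,7) ≡ 8 (mod 11); P is NOT on the curve.

Evaluate F(0, 4, 7) term-by-term (mod 11).
  X**2*Y ↦ 1·0·4·1 = 0
  3*X**2*Z ↦ 3·0·1·7 = 0
  -X*Y**2 ↦ -1·0·16·1 = 0
  -2*X*Z**2 ↦ -2·0·1·49 = 0
  2*Y**3 ↦ 2·1·64·1 = 128
  -2*Y**2*Z ↦ -2·1·16·7 = -224
  3*Y*Z**2 ↦ 3·1·4·49 = 588
Sum: F(0, 4, 7) = (0) + (0) + (0) + (0) + (128) + (-224) + (588) = 492.
Reducing mod 11: 492 ≡ 8 (mod 11).
Since F(a, b, c) ≡ 8 ≠ 0 (mod 11), P does NOT lie on the curve.


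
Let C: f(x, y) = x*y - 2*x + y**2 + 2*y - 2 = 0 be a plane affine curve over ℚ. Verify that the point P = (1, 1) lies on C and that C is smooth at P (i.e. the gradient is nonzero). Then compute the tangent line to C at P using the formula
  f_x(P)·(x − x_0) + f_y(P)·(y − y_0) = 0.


Tangent line at P: -x + 5*y - 4 = 0.

Step 1: f(1, 1) = 0, so P lies on C.
Step 2: partial derivatives
  f_x(x, y) = y - 2, f_y(x, y) = x + 2*y + 2.
  f_x(P) = -1, f_y(P) = 5 (gradient nonzero, so P is smooth).
Step 3: tangent line at P: -1·(x − 1) + 5·(y − 1) = 0.
Expanding: -x + 5*y - 4 = 0.


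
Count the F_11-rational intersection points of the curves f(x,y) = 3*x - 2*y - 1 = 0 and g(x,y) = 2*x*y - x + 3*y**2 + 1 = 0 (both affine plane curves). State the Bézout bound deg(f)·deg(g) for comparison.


Common zeros: ∅; count = 0; Bézout bound = 2.

deg(f) = 1, deg(g) = 2, so Bézout bound = 2.
Scan x ∈ F_11. For each x, list the y ∈ F_11 with f(x, y) ≡ 0 and those with g(x, y) ≡ 0 (mod 11); the common zeros in that column are the intersection.
  x = 0: f ≡ 0 at y ∈ {5}; g ≡ 0 at y ∈ ∅; common: ∅.
  x = 1: f ≡ 0 at y ∈ {1}; g ≡ 0 at y ∈ {0, 3}; common: ∅.
  x = 2: f ≡ 0 at y ∈ {8}; g ≡ 0 at y ∈ ∅; common: ∅.
  x = 3: f ≡ 0 at y ∈ {4}; g ≡ 0 at y ∈ {2, 7}; common: ∅.
  x = 4: f ≡ 0 at y ∈ {0}; g ≡ 0 at y ∈ {4, 8}; common: ∅.
  x = 5: f ≡ 0 at y ∈ {7}; g ≡ 0 at y ∈ {5, 10}; common: ∅.
  x = 6: f ≡ 0 at y ∈ {3}; g ≡ 0 at y ∈ ∅; common: ∅.
  x = 7: f ≡ 0 at y ∈ {10}; g ≡ 0 at y ∈ {1, 9}; common: ∅.
  x = 8: f ≡ 0 at y ∈ {6}; g ≡ 0 at y ∈ ∅; common: ∅.
  x = 9: f ≡ 0 at y ∈ {2}; g ≡ 0 at y ∈ ∅; common: ∅.
  x = 10: f ≡ 0 at y ∈ {9}; g ≡ 0 at y ∈ ∅; common: ∅.
Collecting: common zeros = ∅, so the count is 0.
Comparison with the Bézout bound: 0 ≤ 2 = deg(f)·deg(g), as expected for curves with no common component (the affine F_11-count falls short of the bound because intersections may lie at infinity, over extension fields, or carry multiplicity).


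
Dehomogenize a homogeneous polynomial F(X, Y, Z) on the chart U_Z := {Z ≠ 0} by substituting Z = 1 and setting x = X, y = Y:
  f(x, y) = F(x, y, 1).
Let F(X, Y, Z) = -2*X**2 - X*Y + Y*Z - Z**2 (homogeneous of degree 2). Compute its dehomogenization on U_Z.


f(x, y) = -2*x**2 - x*y + y - 1

On U_Z we set Z = 1. Each monomial c·X^i·Y^j·Z^k in F becomes c·x^i·y^j·1^k = c·x^i·y^j.
Substituting Z = 1: F(X, Y, 1) = -2*x**2 - x*y + y - 1.
Note: deg(f) ≤ deg(F) = 2; strict inequality happens when F is divisible by Z (lost terms).


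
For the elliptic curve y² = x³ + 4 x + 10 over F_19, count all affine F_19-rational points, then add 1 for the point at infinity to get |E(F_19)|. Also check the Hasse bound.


Affine points = {(2, 8), (2, 11), (3, 7), (3, 12), (7, 1), (7, 18), (10, 9), (10, 10), (11, 6), (11, 13), (12, 0), (13, 6), (13, 13), (14, 6), (14, 13), (15, 5), (15, 14), (16, 3), (16, 16), (18, 9), (18, 10)}; affine count = 21; |E(F_19)| = 22.

Discriminant check: Δ ∝ 4a³ + 27b² = 4·4³ + 27·10² = 4·64 + 27·100 ≡ 11 (mod 19). Nonzero ⇒ E is nonsingular.
For each x ∈ F_19, compute rhs = x³ + 4·x + 10 mod 19, then count y ∈ F_19 with y² ≡ rhs.
  x = 0: rhs = 10, matching y values: none (0 points).
  x = 1: rhs = 15, matching y values: none (0 points).
  x = 2: rhs = 7, matching y values: 8, 11 (2 points).
  x = 3: rhs = 11, matching y values: 7, 12 (2 points).
  x = 4: rhs = 14, matching y values: none (0 points).
  x = 5: rhs = 3, matching y values: none (0 points).
  x = 6: rhs = 3, matching y values: none (0 points).
  x = 7: rhs = 1, matching y values: 1, 18 (2 points).
  x = 8: rhs = 3, matching y values: none (0 points).
  x = 9: rhs = 15, matching y values: none (0 points).
  x = 10: rhs = 5, matching y values: 9, 10 (2 points).
  x = 11: rhs = 17, matching y values: 6, 13 (2 points).
  x = 12: rhs = 0, matching y values: 0 (1 points).
  x = 13: rhs = 17, matching y values: 6, 13 (2 points).
  x = 14: rhs = 17, matching y values: 6, 13 (2 points).
  x = 15: rhs = 6, matching y values: 5, 14 (2 points).
  x = 16: rhs = 9, matching y values: 3, 16 (2 points).
  x = 17: rhs = 13, matching y values: none (0 points).
  x = 18: rhs = 5, matching y values: 9, 10 (2 points).
Total affine count: 21.
Full point count |E(F_19)| = 21 + 1 = 22.
Hasse bound: |22 − (19+1)| = |2| = 2 ≤ 2√19 ≈ 8.7178 ✓.


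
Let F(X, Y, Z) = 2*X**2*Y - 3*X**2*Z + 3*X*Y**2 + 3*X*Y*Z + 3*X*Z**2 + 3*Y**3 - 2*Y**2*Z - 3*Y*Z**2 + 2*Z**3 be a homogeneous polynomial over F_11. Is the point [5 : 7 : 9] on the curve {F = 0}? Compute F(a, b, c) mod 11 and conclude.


F(5,7,9) ≡ 10 (mod 11); P is NOT on the curve.

Evaluate F(5, 7, 9) term-by-term (mod 11).
  2*X**2*Y ↦ 2·25·7·1 = 350
  -3*X**2*Z ↦ -3·25·1·9 = -675
  3*X*Y**2 ↦ 3·5·49·1 = 735
  3*X*Y*Z ↦ 3·5·7·9 = 945
  3*X*Z**2 ↦ 3·5·1·81 = 1215
  3*Y**3 ↦ 3·1·343·1 = 1029
  -2*Y**2*Z ↦ -2·1·49·9 = -882
  -3*Y*Z**2 ↦ -3·1·7·81 = -1701
  2*Z**3 ↦ 2·1·1·729 = 1458
Sum: F(5, 7, 9) = (350) + (-675) + (735) + (945) + (1215) + (1029) + (-882) + (-1701) + (1458) = 2474.
Reducing mod 11: 2474 ≡ 10 (mod 11).
Since F(a, b, c) ≡ 10 ≠ 0 (mod 11), P does NOT lie on the curve.


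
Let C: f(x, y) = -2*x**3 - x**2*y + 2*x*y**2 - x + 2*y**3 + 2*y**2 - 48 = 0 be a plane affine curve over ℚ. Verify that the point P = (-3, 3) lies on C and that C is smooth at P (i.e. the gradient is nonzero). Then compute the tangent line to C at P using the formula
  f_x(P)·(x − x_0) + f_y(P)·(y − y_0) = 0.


Tangent line at P: -19*x + 21*y - 120 = 0.

Step 1: f(-3, 3) = 0, so P lies on C.
Step 2: partial derivatives
  f_x(x, y) = -6*x**2 - 2*x*y + 2*y**2 - 1, f_y(x, y) = -x**2 + 4*x*y + 6*y**2 + 4*y.
  f_x(P) = -19, f_y(P) = 21 (gradient nonzero, so P is smooth).
Step 3: tangent line at P: -19·(x − -3) + 21·(y − 3) = 0.
Expanding: -19*x + 21*y - 120 = 0.


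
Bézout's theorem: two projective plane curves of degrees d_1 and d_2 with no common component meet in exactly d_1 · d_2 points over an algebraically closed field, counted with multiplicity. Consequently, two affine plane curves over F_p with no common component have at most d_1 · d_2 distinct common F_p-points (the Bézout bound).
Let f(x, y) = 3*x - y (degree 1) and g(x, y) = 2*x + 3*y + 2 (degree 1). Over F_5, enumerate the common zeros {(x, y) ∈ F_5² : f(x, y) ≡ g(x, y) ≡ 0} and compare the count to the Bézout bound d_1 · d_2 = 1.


Common zeros: {(3, 4)}; count = 1; Bézout bound = 1.

deg(f) = 1, deg(g) = 1, so Bézout bound = 1.
Scan x ∈ F_5. For each x, list the y ∈ F_5 with f(x, y) ≡ 0 and those with g(x, y) ≡ 0 (mod 5); the common zeros in that column are the intersection.
  x = 0: f ≡ 0 at y ∈ {0}; g ≡ 0 at y ∈ {1}; common: ∅.
  x = 1: f ≡ 0 at y ∈ {3}; g ≡ 0 at y ∈ {2}; common: ∅.
  x = 2: f ≡ 0 at y ∈ {1}; g ≡ 0 at y ∈ {3}; common: ∅.
  x = 3: f ≡ 0 at y ∈ {4}; g ≡ 0 at y ∈ {4}; common: {4}.
  x = 4: f ≡ 0 at y ∈ {2}; g ≡ 0 at y ∈ {0}; common: ∅.
Collecting: common zeros = {(3, 4)}, so the count is 1.
Comparison with the Bézout bound: 1 ≤ 1 = deg(f)·deg(g), as expected for curves with no common component (the bound is attained).


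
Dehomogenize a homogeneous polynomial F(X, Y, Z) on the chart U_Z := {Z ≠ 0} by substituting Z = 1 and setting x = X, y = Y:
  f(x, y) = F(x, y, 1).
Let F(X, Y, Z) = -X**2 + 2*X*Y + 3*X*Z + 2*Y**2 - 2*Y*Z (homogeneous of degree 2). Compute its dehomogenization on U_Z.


f(x, y) = -x**2 + 2*x*y + 3*x + 2*y**2 - 2*y

On U_Z we set Z = 1. Each monomial c·X^i·Y^j·Z^k in F becomes c·x^i·y^j·1^k = c·x^i·y^j.
Substituting Z = 1: F(X, Y, 1) = -x**2 + 2*x*y + 3*x + 2*y**2 - 2*y.
Note: deg(f) ≤ deg(F) = 2; strict inequality happens when F is divisible by Z (lost terms).


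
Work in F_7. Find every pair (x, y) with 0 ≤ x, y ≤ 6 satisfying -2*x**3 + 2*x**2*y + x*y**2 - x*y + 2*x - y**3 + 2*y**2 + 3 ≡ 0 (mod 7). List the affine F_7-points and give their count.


Affine F_7-points: {(1, 5), (2, 1), (4, 1)}; count = 3.

For each of the 49 pairs (x, y) ∈ F_7², evaluate f(x, y) mod 7. Record the zeros.
  x = 0: [0↦3, 1↦4, 2↦3, 3↦1, 4↦6, 5↦5, 6↦6]  zeros at y ∈ ∅
  x = 1: [0↦3, 1↦6, 2↦2, 3↦6, 4↦5, 5↦0, 6↦6]  zeros at y ∈ {5}
  x = 2: [0↦5, 1↦0, 2↦4, 3↦4, 4↦1, 5↦3, 6↦4]  zeros at y ∈ {1}
  x = 3: [0↦4, 1↦2, 2↦4, 3↦4, 4↦3, 5↦2, 6↦2]  zeros at y ∈ ∅
  x = 4: [0↦2, 1↦0, 2↦4, 3↦1, 4↦6, 5↦6, 6↦2]  zeros at y ∈ {1}
  x = 5: [0↦1, 1↦3, 2↦6, 3↦4, 4↦5, 5↦3, 6↦6]  zeros at y ∈ ∅
  x = 6: [0↦3, 1↦6, 2↦5, 3↦1, 4↦2, 5↦2, 6↦2]  zeros at y ∈ ∅
Collecting zeros: affine points = {(1, 5), (2, 1), (4, 1)}.
Total count |C(F_7)_aff| = 3.


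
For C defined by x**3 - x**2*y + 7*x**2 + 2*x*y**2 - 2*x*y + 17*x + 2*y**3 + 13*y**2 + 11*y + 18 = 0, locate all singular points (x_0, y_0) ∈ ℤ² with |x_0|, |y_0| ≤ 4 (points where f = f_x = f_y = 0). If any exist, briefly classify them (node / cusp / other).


Singular points: {(-3, -1)}; classification: node.

Compute partial derivatives:
  f_x = 3*x**2 - 2*x*y + 14*x + 2*y**2 - 2*y + 17.
  f_y = -x**2 + 4*x*y - 2*x + 6*y**2 + 26*y + 11.
Scan x_0 ∈ {−4, ..., 4}. For each x_0, f_y(x_0, y) is a polynomial in y; find its integer roots y ∈ {−4, ..., 4}, then test f_x and f at those candidates.
  x = -4: f_y(-4, y) = 6*y**2 + 10*y + 3; no integer root y with |y| ≤ 4.
  x = -3: f_y(-3, y) = 6*y**2 + 14*y + 8; vanishes at y ∈ {-1}. (-3, -1): f_x = 0, f = 0 — SINGULAR.
  x = -2: f_y(-2, y) = 6*y**2 + 18*y + 11; no integer root y with |y| ≤ 4.
  x = -1: f_y(-1, y) = 6*y**2 + 22*y + 12; vanishes at y ∈ {-3}. (-1, -3): f_x = 24 ≠ 0.
  x = 0: f_y(0, y) = 6*y**2 + 26*y + 11; no integer root y with |y| ≤ 4.
  x = 1: f_y(1, y) = 6*y**2 + 30*y + 8; no integer root y with |y| ≤ 4.
  x = 2: f_y(2, y) = 6*y**2 + 34*y + 3; no integer root y with |y| ≤ 4.
  x = 3: f_y(3, y) = 6*y**2 + 38*y - 4; no integer root y with |y| ≤ 4.
  x = 4: f_y(4, y) = 6*y**2 + 42*y - 13; no integer root y with |y| ≤ 4.
Only singular point on the grid: (-3, -1).
Classify: substitute x = -3 + u, y = -1 + v and expand: f = u**3 - u**2*v - u**2 + 2*u*v**2 + 2*v**3 + v**2.
No constant or linear terms (consistent with a singular point). Quadratic part: -u**2 + v**2. Cubic part: u**3 - u**2*v + 2*u*v**2 + 2*v**3.
The quadratic part v**2 - u**2 = (v − u)(v + u) splits into two distinct linear factors, so there are two distinct tangent lines y − -1 = ±(x − -3) — this is a node (ordinary double point).
Classification: node.


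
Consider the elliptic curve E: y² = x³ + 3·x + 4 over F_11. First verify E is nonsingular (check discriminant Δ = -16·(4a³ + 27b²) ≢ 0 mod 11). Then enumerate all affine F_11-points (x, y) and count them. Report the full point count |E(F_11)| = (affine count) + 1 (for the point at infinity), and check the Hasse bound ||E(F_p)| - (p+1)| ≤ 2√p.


Affine points = {(0, 2), (0, 9), (4, 5), (4, 6), (5, 1), (5, 10), (7, 4), (7, 7), (8, 1), (8, 10), (9, 1), (9, 10), (10, 0)}; affine count = 13; |E(F_11)| = 14.

Discriminant check: Δ ∝ 4a³ + 27b² = 4·3³ + 27·4² = 4·27 + 27·16 ≡ 1 (mod 11). Nonzero ⇒ E is nonsingular.
For each x ∈ F_11, compute rhs = x³ + 3·x + 4 mod 11, then count y ∈ F_11 with y² ≡ rhs.
  x = 0: rhs = 4, matching y values: 2, 9 (2 points).
  x = 1: rhs = 8, matching y values: none (0 points).
  x = 2: rhs = 7, matching y values: none (0 points).
  x = 3: rhs = 7, matching y values: none (0 points).
  x = 4: rhs = 3, matching y values: 5, 6 (2 points).
  x = 5: rhs = 1, matching y values: 1, 10 (2 points).
  x = 6: rhs = 7, matching y values: none (0 points).
  x = 7: rhs = 5, matching y values: 4, 7 (2 points).
  x = 8: rhs = 1, matching y values: 1, 10 (2 points).
  x = 9: rhs = 1, matching y values: 1, 10 (2 points).
  x = 10: rhs = 0, matching y values: 0 (1 points).
Total affine count: 13.
Full point count |E(F_11)| = 13 + 1 = 14.
Hasse bound: |14 − (11+1)| = |2| = 2 ≤ 2√11 ≈ 6.6332 ✓.


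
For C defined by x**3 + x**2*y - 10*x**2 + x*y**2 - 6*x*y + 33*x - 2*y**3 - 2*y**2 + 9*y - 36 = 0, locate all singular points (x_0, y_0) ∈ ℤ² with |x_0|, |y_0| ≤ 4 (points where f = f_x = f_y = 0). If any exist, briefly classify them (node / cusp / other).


Singular points: {(3, 0)}; classification: node.

Compute partial derivatives:
  f_x = 3*x**2 + 2*x*y - 20*x + y**2 - 6*y + 33.
  f_y = x**2 + 2*x*y - 6*x - 6*y**2 - 4*y + 9.
Scan x_0 ∈ {−4, ..., 4}. For each x_0, f_y(x_0, y) is a polynomial in y; find its integer roots y ∈ {−4, ..., 4}, then test f_x and f at those candidates.
  x = -4: f_y(-4, y) = -6*y**2 - 12*y + 49; no integer root y with |y| ≤ 4.
  x = -3: f_y(-3, y) = -6*y**2 - 10*y + 36; no integer root y with |y| ≤ 4.
  x = -2: f_y(-2, y) = -6*y**2 - 8*y + 25; no integer root y with |y| ≤ 4.
  x = -1: f_y(-1, y) = -6*y**2 - 6*y + 16; no integer root y with |y| ≤ 4.
  x = 0: f_y(0, y) = -6*y**2 - 4*y + 9; no integer root y with |y| ≤ 4.
  x = 1: f_y(1, y) = -6*y**2 - 2*y + 4; vanishes at y ∈ {-1}. (1, -1): f_x = 21 ≠ 0.
  x = 2: f_y(2, y) = 1 - 6*y**2; no integer root y with |y| ≤ 4.
  x = 3: f_y(3, y) = -6*y**2 + 2*y; vanishes at y ∈ {0}. (3, 0): f_x = 0, f = 0 — SINGULAR.
  x = 4: f_y(4, y) = -6*y**2 + 4*y + 1; no integer root y with |y| ≤ 4.
Only singular point on the grid: (3, 0).
Classify: substitute x = 3 + u, y = 0 + v and expand: f = u**3 + u**2*v - u**2 + u*v**2 - 2*v**3 + v**2.
No constant or linear terms (consistent with a singular point). Quadratic part: -u**2 + v**2. Cubic part: u**3 + u**2*v + u*v**2 - 2*v**3.
The quadratic part v**2 - u**2 = (v − u)(v + u) splits into two distinct linear factors, so there are two distinct tangent lines y − 0 = ±(x − 3) — this is a node (ordinary double point).
Classification: node.


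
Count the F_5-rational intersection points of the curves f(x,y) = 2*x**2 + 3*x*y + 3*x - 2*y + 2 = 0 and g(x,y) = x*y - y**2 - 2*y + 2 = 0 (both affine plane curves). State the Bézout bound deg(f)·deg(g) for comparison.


Common zeros: {(1, 3)}; count = 1; Bézout bound = 4.

deg(f) = 2, deg(g) = 2, so Bézout bound = 4.
Scan x ∈ F_5. For each x, list the y ∈ F_5 with f(x, y) ≡ 0 and those with g(x, y) ≡ 0 (mod 5); the common zeros in that column are the intersection.
  x = 0: f ≡ 0 at y ∈ {1}; g ≡ 0 at y ∈ ∅; common: ∅.
  x = 1: f ≡ 0 at y ∈ {3}; g ≡ 0 at y ∈ {1, 3}; common: {3}.
  x = 2: f ≡ 0 at y ∈ {1}; g ≡ 0 at y ∈ ∅; common: ∅.
  x = 3: f ≡ 0 at y ∈ {3}; g ≡ 0 at y ∈ {2, 4}; common: ∅.
  x = 4: f ≡ 0 at y ∈ ∅; g ≡ 0 at y ∈ ∅; common: ∅.
Collecting: common zeros = {(1, 3)}, so the count is 1.
Comparison with the Bézout bound: 1 ≤ 4 = deg(f)·deg(g), as expected for curves with no common component (the affine F_5-count falls short of the bound because intersections may lie at infinity, over extension fields, or carry multiplicity).
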